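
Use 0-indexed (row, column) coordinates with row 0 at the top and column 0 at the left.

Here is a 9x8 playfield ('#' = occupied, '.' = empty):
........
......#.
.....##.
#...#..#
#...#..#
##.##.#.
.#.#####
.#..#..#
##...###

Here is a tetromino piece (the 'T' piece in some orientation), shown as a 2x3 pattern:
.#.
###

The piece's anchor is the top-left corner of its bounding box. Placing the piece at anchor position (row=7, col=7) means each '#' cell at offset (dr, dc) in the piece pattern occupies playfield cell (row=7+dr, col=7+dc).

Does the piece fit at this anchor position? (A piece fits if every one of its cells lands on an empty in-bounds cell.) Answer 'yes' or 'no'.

Answer: no

Derivation:
Check each piece cell at anchor (7, 7):
  offset (0,1) -> (7,8): out of bounds -> FAIL
  offset (1,0) -> (8,7): occupied ('#') -> FAIL
  offset (1,1) -> (8,8): out of bounds -> FAIL
  offset (1,2) -> (8,9): out of bounds -> FAIL
All cells valid: no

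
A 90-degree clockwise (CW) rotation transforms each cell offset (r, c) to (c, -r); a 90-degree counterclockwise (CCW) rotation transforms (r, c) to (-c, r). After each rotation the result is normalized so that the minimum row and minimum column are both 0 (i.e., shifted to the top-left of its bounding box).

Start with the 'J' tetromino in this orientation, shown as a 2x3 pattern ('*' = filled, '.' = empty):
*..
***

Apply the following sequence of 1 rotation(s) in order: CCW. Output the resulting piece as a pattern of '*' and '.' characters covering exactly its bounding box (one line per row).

Answer: .*
.*
**

Derivation:
Start:
*..
***
After rotation 1 (CCW):
.*
.*
**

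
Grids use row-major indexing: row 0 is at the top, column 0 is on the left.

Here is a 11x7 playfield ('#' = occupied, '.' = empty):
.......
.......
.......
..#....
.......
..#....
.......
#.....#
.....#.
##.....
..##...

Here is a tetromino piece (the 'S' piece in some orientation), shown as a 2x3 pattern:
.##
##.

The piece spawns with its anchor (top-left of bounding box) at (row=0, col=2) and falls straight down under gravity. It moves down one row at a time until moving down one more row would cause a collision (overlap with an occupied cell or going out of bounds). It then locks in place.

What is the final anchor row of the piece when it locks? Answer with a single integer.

Spawn at (row=0, col=2). Try each row:
  row 0: fits
  row 1: fits
  row 2: blocked -> lock at row 1

Answer: 1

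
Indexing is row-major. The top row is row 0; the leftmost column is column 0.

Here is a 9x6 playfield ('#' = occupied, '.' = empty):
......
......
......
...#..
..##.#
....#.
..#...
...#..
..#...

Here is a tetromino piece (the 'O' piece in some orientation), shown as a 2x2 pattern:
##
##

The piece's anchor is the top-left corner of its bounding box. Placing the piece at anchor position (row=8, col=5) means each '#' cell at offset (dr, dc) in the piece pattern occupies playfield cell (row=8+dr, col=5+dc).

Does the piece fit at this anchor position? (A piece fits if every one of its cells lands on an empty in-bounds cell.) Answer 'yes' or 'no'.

Answer: no

Derivation:
Check each piece cell at anchor (8, 5):
  offset (0,0) -> (8,5): empty -> OK
  offset (0,1) -> (8,6): out of bounds -> FAIL
  offset (1,0) -> (9,5): out of bounds -> FAIL
  offset (1,1) -> (9,6): out of bounds -> FAIL
All cells valid: no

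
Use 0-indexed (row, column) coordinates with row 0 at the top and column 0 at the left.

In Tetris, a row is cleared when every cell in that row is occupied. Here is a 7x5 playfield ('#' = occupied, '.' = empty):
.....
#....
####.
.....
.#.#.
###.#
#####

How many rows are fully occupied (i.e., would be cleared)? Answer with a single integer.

Check each row:
  row 0: 5 empty cells -> not full
  row 1: 4 empty cells -> not full
  row 2: 1 empty cell -> not full
  row 3: 5 empty cells -> not full
  row 4: 3 empty cells -> not full
  row 5: 1 empty cell -> not full
  row 6: 0 empty cells -> FULL (clear)
Total rows cleared: 1

Answer: 1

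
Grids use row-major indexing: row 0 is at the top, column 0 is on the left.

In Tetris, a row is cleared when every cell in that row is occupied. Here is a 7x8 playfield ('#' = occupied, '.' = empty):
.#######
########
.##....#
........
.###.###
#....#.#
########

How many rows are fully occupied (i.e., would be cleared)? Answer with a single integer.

Answer: 2

Derivation:
Check each row:
  row 0: 1 empty cell -> not full
  row 1: 0 empty cells -> FULL (clear)
  row 2: 5 empty cells -> not full
  row 3: 8 empty cells -> not full
  row 4: 2 empty cells -> not full
  row 5: 5 empty cells -> not full
  row 6: 0 empty cells -> FULL (clear)
Total rows cleared: 2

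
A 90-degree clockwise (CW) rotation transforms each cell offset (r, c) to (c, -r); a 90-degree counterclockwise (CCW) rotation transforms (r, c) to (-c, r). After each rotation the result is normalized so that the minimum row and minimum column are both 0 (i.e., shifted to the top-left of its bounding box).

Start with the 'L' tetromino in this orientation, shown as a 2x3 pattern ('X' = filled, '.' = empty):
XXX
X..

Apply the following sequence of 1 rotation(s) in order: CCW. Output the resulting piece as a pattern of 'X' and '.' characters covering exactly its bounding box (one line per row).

Answer: X.
X.
XX

Derivation:
Start:
XXX
X..
After rotation 1 (CCW):
X.
X.
XX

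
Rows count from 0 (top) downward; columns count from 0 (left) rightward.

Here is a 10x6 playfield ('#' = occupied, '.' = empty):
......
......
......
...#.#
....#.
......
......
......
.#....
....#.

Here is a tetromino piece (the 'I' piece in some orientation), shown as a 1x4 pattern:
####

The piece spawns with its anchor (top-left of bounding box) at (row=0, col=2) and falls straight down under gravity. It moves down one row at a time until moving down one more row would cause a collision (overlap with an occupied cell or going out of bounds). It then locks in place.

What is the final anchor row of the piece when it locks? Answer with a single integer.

Answer: 2

Derivation:
Spawn at (row=0, col=2). Try each row:
  row 0: fits
  row 1: fits
  row 2: fits
  row 3: blocked -> lock at row 2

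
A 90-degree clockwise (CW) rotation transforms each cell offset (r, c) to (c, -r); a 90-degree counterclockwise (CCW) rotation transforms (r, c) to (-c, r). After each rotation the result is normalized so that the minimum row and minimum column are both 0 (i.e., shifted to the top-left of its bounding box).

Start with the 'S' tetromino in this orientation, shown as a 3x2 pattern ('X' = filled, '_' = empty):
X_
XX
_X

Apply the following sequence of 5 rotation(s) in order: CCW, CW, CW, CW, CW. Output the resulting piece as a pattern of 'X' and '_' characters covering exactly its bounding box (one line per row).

Answer: _XX
XX_

Derivation:
Start:
X_
XX
_X
After rotation 1 (CCW):
_XX
XX_
After rotation 2 (CW):
X_
XX
_X
After rotation 3 (CW):
_XX
XX_
After rotation 4 (CW):
X_
XX
_X
After rotation 5 (CW):
_XX
XX_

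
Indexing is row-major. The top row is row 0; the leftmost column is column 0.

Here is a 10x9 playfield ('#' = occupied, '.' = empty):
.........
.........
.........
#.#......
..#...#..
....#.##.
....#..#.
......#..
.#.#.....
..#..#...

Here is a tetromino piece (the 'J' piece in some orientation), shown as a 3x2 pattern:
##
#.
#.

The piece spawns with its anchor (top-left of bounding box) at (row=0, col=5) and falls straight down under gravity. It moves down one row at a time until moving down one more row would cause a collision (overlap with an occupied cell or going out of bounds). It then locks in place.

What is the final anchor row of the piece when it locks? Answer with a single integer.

Answer: 3

Derivation:
Spawn at (row=0, col=5). Try each row:
  row 0: fits
  row 1: fits
  row 2: fits
  row 3: fits
  row 4: blocked -> lock at row 3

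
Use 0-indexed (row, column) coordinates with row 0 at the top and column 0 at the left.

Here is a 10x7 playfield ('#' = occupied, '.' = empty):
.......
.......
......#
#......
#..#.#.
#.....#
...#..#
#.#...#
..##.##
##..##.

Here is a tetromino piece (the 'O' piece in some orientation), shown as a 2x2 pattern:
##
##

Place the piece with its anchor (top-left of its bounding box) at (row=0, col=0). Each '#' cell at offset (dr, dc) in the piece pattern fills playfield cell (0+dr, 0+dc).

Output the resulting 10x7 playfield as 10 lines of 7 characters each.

Answer: ##.....
##.....
......#
#......
#..#.#.
#.....#
...#..#
#.#...#
..##.##
##..##.

Derivation:
Fill (0+0,0+0) = (0,0)
Fill (0+0,0+1) = (0,1)
Fill (0+1,0+0) = (1,0)
Fill (0+1,0+1) = (1,1)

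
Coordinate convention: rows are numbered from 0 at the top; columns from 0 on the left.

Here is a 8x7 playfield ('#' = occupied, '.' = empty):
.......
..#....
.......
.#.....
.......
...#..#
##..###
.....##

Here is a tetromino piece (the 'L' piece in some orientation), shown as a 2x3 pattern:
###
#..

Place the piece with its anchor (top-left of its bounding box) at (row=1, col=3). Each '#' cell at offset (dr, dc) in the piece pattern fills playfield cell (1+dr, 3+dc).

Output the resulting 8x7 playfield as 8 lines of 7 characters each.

Fill (1+0,3+0) = (1,3)
Fill (1+0,3+1) = (1,4)
Fill (1+0,3+2) = (1,5)
Fill (1+1,3+0) = (2,3)

Answer: .......
..####.
...#...
.#.....
.......
...#..#
##..###
.....##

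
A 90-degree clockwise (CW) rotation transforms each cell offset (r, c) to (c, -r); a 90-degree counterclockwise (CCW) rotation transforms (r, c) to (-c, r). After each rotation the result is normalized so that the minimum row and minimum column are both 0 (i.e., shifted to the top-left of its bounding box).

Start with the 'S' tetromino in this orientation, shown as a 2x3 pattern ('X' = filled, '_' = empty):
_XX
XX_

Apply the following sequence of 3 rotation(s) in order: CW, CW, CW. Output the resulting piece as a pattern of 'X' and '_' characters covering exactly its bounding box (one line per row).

Answer: X_
XX
_X

Derivation:
Start:
_XX
XX_
After rotation 1 (CW):
X_
XX
_X
After rotation 2 (CW):
_XX
XX_
After rotation 3 (CW):
X_
XX
_X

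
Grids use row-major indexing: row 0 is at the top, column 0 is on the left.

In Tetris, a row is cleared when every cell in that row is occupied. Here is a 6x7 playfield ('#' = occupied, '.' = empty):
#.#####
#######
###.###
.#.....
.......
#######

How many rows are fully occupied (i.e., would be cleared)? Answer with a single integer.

Answer: 2

Derivation:
Check each row:
  row 0: 1 empty cell -> not full
  row 1: 0 empty cells -> FULL (clear)
  row 2: 1 empty cell -> not full
  row 3: 6 empty cells -> not full
  row 4: 7 empty cells -> not full
  row 5: 0 empty cells -> FULL (clear)
Total rows cleared: 2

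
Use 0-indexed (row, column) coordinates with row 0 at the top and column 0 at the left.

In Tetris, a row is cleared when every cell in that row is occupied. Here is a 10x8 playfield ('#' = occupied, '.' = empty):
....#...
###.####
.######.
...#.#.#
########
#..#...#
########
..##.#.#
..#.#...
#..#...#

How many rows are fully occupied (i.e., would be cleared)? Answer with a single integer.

Check each row:
  row 0: 7 empty cells -> not full
  row 1: 1 empty cell -> not full
  row 2: 2 empty cells -> not full
  row 3: 5 empty cells -> not full
  row 4: 0 empty cells -> FULL (clear)
  row 5: 5 empty cells -> not full
  row 6: 0 empty cells -> FULL (clear)
  row 7: 4 empty cells -> not full
  row 8: 6 empty cells -> not full
  row 9: 5 empty cells -> not full
Total rows cleared: 2

Answer: 2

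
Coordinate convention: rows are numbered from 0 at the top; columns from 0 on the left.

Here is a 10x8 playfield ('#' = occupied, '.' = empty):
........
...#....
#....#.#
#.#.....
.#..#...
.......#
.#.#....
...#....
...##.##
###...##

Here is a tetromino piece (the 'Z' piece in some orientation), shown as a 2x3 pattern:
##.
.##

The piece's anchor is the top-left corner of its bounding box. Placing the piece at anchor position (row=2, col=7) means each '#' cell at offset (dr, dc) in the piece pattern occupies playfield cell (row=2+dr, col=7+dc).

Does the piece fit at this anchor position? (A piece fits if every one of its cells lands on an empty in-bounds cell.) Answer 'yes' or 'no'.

Answer: no

Derivation:
Check each piece cell at anchor (2, 7):
  offset (0,0) -> (2,7): occupied ('#') -> FAIL
  offset (0,1) -> (2,8): out of bounds -> FAIL
  offset (1,1) -> (3,8): out of bounds -> FAIL
  offset (1,2) -> (3,9): out of bounds -> FAIL
All cells valid: no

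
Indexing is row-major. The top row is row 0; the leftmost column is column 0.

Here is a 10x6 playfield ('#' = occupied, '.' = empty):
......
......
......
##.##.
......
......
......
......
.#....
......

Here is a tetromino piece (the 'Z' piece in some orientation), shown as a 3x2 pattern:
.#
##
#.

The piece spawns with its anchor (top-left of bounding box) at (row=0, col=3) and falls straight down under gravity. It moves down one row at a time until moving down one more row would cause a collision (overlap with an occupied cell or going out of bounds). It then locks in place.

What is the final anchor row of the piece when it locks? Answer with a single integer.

Spawn at (row=0, col=3). Try each row:
  row 0: fits
  row 1: blocked -> lock at row 0

Answer: 0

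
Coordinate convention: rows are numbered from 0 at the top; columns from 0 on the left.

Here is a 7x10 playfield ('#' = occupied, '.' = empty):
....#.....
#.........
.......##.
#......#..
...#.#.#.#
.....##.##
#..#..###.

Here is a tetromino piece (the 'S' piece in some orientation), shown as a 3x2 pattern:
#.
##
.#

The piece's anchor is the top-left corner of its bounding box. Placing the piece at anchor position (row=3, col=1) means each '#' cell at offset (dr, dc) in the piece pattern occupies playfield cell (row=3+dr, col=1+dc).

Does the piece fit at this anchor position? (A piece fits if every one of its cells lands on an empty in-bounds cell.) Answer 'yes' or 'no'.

Answer: yes

Derivation:
Check each piece cell at anchor (3, 1):
  offset (0,0) -> (3,1): empty -> OK
  offset (1,0) -> (4,1): empty -> OK
  offset (1,1) -> (4,2): empty -> OK
  offset (2,1) -> (5,2): empty -> OK
All cells valid: yes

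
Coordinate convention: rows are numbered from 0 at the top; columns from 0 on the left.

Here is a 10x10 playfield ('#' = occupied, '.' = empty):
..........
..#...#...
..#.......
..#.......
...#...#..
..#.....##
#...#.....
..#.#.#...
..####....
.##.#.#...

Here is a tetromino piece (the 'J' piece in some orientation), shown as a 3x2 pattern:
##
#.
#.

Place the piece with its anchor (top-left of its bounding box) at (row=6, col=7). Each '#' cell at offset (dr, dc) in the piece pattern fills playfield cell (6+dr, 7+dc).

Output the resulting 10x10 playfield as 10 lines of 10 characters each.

Answer: ..........
..#...#...
..#.......
..#.......
...#...#..
..#.....##
#...#..##.
..#.#.##..
..####.#..
.##.#.#...

Derivation:
Fill (6+0,7+0) = (6,7)
Fill (6+0,7+1) = (6,8)
Fill (6+1,7+0) = (7,7)
Fill (6+2,7+0) = (8,7)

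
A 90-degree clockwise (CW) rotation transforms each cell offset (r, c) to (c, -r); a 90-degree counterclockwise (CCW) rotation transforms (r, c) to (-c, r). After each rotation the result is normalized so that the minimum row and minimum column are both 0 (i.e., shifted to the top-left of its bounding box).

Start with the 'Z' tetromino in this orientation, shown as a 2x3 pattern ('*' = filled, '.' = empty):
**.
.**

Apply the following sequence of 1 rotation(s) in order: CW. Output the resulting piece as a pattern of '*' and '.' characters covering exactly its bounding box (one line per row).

Answer: .*
**
*.

Derivation:
Start:
**.
.**
After rotation 1 (CW):
.*
**
*.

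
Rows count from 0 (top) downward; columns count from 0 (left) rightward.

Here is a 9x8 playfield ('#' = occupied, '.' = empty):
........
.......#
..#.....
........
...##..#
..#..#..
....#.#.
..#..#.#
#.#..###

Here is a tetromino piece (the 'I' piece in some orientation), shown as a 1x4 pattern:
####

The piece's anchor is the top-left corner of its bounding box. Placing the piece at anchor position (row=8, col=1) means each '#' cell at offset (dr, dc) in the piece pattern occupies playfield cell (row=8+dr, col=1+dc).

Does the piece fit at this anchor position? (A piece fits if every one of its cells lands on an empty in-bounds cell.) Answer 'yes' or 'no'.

Answer: no

Derivation:
Check each piece cell at anchor (8, 1):
  offset (0,0) -> (8,1): empty -> OK
  offset (0,1) -> (8,2): occupied ('#') -> FAIL
  offset (0,2) -> (8,3): empty -> OK
  offset (0,3) -> (8,4): empty -> OK
All cells valid: no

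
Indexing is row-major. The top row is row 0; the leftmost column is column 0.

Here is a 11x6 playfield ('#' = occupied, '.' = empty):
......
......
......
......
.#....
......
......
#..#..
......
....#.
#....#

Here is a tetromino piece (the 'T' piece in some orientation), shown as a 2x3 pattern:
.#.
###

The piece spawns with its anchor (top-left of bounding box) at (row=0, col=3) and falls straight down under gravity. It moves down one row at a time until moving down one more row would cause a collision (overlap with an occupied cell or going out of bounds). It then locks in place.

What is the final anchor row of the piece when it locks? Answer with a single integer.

Spawn at (row=0, col=3). Try each row:
  row 0: fits
  row 1: fits
  row 2: fits
  row 3: fits
  row 4: fits
  row 5: fits
  row 6: blocked -> lock at row 5

Answer: 5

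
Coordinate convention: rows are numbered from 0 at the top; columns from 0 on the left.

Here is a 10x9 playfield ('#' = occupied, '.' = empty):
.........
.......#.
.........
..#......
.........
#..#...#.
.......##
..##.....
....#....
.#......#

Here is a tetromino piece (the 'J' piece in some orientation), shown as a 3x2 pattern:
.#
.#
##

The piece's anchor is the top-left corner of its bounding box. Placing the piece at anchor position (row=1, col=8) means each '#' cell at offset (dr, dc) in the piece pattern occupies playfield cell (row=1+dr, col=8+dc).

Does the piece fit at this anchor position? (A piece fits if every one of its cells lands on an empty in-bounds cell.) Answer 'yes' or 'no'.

Answer: no

Derivation:
Check each piece cell at anchor (1, 8):
  offset (0,1) -> (1,9): out of bounds -> FAIL
  offset (1,1) -> (2,9): out of bounds -> FAIL
  offset (2,0) -> (3,8): empty -> OK
  offset (2,1) -> (3,9): out of bounds -> FAIL
All cells valid: no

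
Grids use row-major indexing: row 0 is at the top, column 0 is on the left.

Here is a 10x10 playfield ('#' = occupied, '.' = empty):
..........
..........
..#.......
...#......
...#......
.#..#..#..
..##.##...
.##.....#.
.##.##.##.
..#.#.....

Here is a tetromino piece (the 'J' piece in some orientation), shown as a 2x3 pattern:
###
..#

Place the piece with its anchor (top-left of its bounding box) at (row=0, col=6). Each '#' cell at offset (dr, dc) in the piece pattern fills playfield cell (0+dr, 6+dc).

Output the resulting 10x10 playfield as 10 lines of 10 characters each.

Answer: ......###.
........#.
..#.......
...#......
...#......
.#..#..#..
..##.##...
.##.....#.
.##.##.##.
..#.#.....

Derivation:
Fill (0+0,6+0) = (0,6)
Fill (0+0,6+1) = (0,7)
Fill (0+0,6+2) = (0,8)
Fill (0+1,6+2) = (1,8)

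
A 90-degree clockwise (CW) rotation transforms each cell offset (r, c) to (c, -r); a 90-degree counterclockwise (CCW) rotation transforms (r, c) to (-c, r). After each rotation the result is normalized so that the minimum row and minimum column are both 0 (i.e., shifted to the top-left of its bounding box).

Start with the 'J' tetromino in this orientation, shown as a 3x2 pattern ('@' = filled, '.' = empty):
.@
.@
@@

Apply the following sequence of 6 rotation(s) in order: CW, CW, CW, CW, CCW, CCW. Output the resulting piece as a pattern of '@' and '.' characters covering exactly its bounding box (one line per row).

Answer: @@
@.
@.

Derivation:
Start:
.@
.@
@@
After rotation 1 (CW):
@..
@@@
After rotation 2 (CW):
@@
@.
@.
After rotation 3 (CW):
@@@
..@
After rotation 4 (CW):
.@
.@
@@
After rotation 5 (CCW):
@@@
..@
After rotation 6 (CCW):
@@
@.
@.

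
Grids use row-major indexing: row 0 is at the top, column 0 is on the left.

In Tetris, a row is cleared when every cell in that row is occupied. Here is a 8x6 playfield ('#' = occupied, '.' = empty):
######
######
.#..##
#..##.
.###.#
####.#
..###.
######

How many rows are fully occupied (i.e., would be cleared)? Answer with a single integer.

Answer: 3

Derivation:
Check each row:
  row 0: 0 empty cells -> FULL (clear)
  row 1: 0 empty cells -> FULL (clear)
  row 2: 3 empty cells -> not full
  row 3: 3 empty cells -> not full
  row 4: 2 empty cells -> not full
  row 5: 1 empty cell -> not full
  row 6: 3 empty cells -> not full
  row 7: 0 empty cells -> FULL (clear)
Total rows cleared: 3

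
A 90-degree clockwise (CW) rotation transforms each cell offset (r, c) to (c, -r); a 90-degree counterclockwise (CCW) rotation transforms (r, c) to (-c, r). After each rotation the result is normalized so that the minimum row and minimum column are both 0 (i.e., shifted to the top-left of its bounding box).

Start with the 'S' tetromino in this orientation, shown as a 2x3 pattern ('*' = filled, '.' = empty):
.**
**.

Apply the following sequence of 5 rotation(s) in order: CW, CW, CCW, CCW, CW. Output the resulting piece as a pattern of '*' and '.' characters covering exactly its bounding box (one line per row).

Answer: *.
**
.*

Derivation:
Start:
.**
**.
After rotation 1 (CW):
*.
**
.*
After rotation 2 (CW):
.**
**.
After rotation 3 (CCW):
*.
**
.*
After rotation 4 (CCW):
.**
**.
After rotation 5 (CW):
*.
**
.*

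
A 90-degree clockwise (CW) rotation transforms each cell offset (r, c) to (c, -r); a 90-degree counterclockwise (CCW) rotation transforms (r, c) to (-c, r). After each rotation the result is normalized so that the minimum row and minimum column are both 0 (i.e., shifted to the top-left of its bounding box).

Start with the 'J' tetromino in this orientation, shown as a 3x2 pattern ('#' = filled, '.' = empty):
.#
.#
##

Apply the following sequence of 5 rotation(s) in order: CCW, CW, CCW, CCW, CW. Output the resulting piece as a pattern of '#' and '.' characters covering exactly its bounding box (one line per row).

Answer: ###
..#

Derivation:
Start:
.#
.#
##
After rotation 1 (CCW):
###
..#
After rotation 2 (CW):
.#
.#
##
After rotation 3 (CCW):
###
..#
After rotation 4 (CCW):
##
#.
#.
After rotation 5 (CW):
###
..#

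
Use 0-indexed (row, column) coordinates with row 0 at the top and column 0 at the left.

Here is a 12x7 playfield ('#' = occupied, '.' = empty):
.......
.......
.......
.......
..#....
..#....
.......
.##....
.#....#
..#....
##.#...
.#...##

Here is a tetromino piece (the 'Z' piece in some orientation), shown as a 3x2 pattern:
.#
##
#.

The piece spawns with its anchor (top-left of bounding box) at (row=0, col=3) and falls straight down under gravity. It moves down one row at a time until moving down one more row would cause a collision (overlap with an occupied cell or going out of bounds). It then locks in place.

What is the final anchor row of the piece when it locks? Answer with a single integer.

Answer: 7

Derivation:
Spawn at (row=0, col=3). Try each row:
  row 0: fits
  row 1: fits
  row 2: fits
  row 3: fits
  row 4: fits
  row 5: fits
  row 6: fits
  row 7: fits
  row 8: blocked -> lock at row 7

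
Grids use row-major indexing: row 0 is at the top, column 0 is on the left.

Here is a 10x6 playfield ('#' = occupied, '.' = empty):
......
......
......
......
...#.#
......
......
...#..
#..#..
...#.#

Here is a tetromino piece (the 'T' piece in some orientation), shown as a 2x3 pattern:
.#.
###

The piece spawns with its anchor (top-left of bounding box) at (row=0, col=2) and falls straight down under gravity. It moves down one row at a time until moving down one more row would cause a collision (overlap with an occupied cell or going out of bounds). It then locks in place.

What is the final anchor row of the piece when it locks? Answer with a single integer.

Answer: 2

Derivation:
Spawn at (row=0, col=2). Try each row:
  row 0: fits
  row 1: fits
  row 2: fits
  row 3: blocked -> lock at row 2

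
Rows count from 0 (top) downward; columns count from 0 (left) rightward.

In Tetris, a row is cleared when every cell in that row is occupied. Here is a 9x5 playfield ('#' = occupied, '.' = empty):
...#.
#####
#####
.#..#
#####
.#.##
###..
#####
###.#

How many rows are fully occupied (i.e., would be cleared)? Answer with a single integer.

Answer: 4

Derivation:
Check each row:
  row 0: 4 empty cells -> not full
  row 1: 0 empty cells -> FULL (clear)
  row 2: 0 empty cells -> FULL (clear)
  row 3: 3 empty cells -> not full
  row 4: 0 empty cells -> FULL (clear)
  row 5: 2 empty cells -> not full
  row 6: 2 empty cells -> not full
  row 7: 0 empty cells -> FULL (clear)
  row 8: 1 empty cell -> not full
Total rows cleared: 4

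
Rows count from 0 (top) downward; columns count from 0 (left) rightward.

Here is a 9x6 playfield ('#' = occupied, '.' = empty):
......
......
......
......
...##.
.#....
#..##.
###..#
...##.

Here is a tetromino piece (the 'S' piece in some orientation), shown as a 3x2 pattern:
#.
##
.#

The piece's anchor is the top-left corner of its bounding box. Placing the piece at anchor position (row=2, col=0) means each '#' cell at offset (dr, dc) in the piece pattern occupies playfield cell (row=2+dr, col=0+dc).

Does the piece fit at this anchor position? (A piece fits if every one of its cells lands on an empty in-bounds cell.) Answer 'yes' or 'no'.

Answer: yes

Derivation:
Check each piece cell at anchor (2, 0):
  offset (0,0) -> (2,0): empty -> OK
  offset (1,0) -> (3,0): empty -> OK
  offset (1,1) -> (3,1): empty -> OK
  offset (2,1) -> (4,1): empty -> OK
All cells valid: yes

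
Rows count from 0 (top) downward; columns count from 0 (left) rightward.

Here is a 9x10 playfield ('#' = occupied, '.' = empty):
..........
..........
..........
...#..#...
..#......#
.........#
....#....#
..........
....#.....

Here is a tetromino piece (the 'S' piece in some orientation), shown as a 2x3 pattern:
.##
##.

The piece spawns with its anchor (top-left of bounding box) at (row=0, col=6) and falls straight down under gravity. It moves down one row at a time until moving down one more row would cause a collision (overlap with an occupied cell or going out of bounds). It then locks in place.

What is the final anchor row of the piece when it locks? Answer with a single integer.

Answer: 1

Derivation:
Spawn at (row=0, col=6). Try each row:
  row 0: fits
  row 1: fits
  row 2: blocked -> lock at row 1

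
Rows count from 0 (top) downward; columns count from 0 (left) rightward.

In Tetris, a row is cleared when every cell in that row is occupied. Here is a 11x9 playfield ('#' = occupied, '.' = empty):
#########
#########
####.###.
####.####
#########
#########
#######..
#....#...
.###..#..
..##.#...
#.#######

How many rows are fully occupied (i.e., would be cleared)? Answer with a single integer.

Answer: 4

Derivation:
Check each row:
  row 0: 0 empty cells -> FULL (clear)
  row 1: 0 empty cells -> FULL (clear)
  row 2: 2 empty cells -> not full
  row 3: 1 empty cell -> not full
  row 4: 0 empty cells -> FULL (clear)
  row 5: 0 empty cells -> FULL (clear)
  row 6: 2 empty cells -> not full
  row 7: 7 empty cells -> not full
  row 8: 5 empty cells -> not full
  row 9: 6 empty cells -> not full
  row 10: 1 empty cell -> not full
Total rows cleared: 4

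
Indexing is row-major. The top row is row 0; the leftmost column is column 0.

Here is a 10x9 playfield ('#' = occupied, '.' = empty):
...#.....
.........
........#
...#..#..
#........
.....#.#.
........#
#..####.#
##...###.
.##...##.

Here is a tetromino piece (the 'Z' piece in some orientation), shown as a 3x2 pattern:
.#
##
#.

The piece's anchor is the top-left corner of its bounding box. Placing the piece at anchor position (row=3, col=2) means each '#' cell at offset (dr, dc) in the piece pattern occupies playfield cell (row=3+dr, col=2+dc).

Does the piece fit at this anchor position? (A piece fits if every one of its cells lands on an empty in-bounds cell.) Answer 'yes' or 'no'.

Answer: no

Derivation:
Check each piece cell at anchor (3, 2):
  offset (0,1) -> (3,3): occupied ('#') -> FAIL
  offset (1,0) -> (4,2): empty -> OK
  offset (1,1) -> (4,3): empty -> OK
  offset (2,0) -> (5,2): empty -> OK
All cells valid: no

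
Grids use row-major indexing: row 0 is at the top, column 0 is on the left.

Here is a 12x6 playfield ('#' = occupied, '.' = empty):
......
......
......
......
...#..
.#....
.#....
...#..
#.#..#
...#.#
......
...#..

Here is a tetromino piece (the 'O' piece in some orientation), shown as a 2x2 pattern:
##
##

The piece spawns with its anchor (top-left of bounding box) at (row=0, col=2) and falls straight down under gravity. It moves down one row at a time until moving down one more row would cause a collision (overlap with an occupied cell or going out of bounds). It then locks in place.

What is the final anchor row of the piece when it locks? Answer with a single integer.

Spawn at (row=0, col=2). Try each row:
  row 0: fits
  row 1: fits
  row 2: fits
  row 3: blocked -> lock at row 2

Answer: 2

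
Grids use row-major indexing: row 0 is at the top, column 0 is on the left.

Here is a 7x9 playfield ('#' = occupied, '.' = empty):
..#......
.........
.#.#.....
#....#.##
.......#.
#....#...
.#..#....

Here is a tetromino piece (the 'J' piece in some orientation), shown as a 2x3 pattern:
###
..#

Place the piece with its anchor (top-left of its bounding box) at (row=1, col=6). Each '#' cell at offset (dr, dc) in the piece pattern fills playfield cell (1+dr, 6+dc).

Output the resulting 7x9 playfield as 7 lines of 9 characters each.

Answer: ..#......
......###
.#.#....#
#....#.##
.......#.
#....#...
.#..#....

Derivation:
Fill (1+0,6+0) = (1,6)
Fill (1+0,6+1) = (1,7)
Fill (1+0,6+2) = (1,8)
Fill (1+1,6+2) = (2,8)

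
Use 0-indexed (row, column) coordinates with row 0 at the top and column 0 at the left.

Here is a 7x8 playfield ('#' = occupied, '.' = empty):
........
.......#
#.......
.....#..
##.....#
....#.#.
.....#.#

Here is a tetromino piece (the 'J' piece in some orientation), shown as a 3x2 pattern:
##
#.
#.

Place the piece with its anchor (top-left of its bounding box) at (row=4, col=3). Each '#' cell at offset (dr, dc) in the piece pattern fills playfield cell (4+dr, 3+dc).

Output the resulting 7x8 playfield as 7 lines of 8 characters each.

Answer: ........
.......#
#.......
.....#..
##.##..#
...##.#.
...#.#.#

Derivation:
Fill (4+0,3+0) = (4,3)
Fill (4+0,3+1) = (4,4)
Fill (4+1,3+0) = (5,3)
Fill (4+2,3+0) = (6,3)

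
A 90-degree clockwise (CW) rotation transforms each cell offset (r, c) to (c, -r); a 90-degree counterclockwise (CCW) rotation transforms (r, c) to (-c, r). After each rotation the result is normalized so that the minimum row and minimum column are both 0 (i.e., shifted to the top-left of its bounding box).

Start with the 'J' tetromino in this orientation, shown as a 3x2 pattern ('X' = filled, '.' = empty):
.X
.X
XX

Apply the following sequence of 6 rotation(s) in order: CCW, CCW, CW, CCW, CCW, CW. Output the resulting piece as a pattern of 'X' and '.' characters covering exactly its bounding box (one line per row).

Start:
.X
.X
XX
After rotation 1 (CCW):
XXX
..X
After rotation 2 (CCW):
XX
X.
X.
After rotation 3 (CW):
XXX
..X
After rotation 4 (CCW):
XX
X.
X.
After rotation 5 (CCW):
X..
XXX
After rotation 6 (CW):
XX
X.
X.

Answer: XX
X.
X.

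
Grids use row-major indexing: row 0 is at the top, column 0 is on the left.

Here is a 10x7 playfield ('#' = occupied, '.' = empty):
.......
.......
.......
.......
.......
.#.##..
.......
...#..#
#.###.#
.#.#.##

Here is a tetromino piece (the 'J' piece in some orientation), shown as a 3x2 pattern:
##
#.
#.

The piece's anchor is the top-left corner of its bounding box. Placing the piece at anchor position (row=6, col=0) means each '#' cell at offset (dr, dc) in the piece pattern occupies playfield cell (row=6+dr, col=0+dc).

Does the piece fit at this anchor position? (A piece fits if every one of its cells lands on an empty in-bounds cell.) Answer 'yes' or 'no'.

Answer: no

Derivation:
Check each piece cell at anchor (6, 0):
  offset (0,0) -> (6,0): empty -> OK
  offset (0,1) -> (6,1): empty -> OK
  offset (1,0) -> (7,0): empty -> OK
  offset (2,0) -> (8,0): occupied ('#') -> FAIL
All cells valid: no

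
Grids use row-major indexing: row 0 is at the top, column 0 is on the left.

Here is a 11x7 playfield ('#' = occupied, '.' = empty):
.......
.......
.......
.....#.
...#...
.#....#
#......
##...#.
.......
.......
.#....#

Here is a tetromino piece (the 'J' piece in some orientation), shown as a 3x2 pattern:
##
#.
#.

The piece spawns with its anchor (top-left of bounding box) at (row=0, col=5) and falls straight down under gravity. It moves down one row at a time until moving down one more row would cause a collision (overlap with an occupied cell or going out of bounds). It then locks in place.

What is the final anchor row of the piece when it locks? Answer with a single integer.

Spawn at (row=0, col=5). Try each row:
  row 0: fits
  row 1: blocked -> lock at row 0

Answer: 0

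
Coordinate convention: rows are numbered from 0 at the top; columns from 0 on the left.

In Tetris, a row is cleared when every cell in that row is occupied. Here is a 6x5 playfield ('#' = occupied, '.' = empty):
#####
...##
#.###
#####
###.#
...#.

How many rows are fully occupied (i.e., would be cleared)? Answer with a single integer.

Check each row:
  row 0: 0 empty cells -> FULL (clear)
  row 1: 3 empty cells -> not full
  row 2: 1 empty cell -> not full
  row 3: 0 empty cells -> FULL (clear)
  row 4: 1 empty cell -> not full
  row 5: 4 empty cells -> not full
Total rows cleared: 2

Answer: 2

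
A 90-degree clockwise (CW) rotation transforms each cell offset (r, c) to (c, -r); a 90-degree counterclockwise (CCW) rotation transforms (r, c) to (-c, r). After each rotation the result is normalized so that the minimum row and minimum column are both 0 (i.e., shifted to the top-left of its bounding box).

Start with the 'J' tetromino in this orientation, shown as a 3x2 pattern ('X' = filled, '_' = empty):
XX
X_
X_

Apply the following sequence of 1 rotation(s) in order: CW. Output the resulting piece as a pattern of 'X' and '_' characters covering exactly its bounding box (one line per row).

Answer: XXX
__X

Derivation:
Start:
XX
X_
X_
After rotation 1 (CW):
XXX
__X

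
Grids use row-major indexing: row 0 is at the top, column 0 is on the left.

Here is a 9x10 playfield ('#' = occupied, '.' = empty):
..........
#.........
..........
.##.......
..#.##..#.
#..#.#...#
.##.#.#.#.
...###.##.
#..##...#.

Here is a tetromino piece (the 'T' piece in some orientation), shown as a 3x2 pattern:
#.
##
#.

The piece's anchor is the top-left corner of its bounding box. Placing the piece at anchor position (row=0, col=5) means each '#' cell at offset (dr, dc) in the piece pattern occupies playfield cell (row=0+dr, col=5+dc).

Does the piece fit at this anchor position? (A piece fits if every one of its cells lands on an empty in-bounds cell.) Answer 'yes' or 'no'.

Answer: yes

Derivation:
Check each piece cell at anchor (0, 5):
  offset (0,0) -> (0,5): empty -> OK
  offset (1,0) -> (1,5): empty -> OK
  offset (1,1) -> (1,6): empty -> OK
  offset (2,0) -> (2,5): empty -> OK
All cells valid: yes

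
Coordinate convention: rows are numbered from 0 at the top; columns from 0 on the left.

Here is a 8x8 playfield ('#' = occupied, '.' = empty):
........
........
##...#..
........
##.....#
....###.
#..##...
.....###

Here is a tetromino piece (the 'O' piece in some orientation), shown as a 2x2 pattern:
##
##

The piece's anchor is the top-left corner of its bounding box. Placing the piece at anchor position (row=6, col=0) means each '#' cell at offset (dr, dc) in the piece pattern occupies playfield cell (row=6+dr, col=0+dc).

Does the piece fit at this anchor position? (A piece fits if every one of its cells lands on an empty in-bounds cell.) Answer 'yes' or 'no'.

Answer: no

Derivation:
Check each piece cell at anchor (6, 0):
  offset (0,0) -> (6,0): occupied ('#') -> FAIL
  offset (0,1) -> (6,1): empty -> OK
  offset (1,0) -> (7,0): empty -> OK
  offset (1,1) -> (7,1): empty -> OK
All cells valid: no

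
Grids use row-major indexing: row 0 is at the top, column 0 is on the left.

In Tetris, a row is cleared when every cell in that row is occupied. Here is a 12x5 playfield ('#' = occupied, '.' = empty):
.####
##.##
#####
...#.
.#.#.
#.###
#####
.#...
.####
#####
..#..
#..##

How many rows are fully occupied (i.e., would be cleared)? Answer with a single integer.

Answer: 3

Derivation:
Check each row:
  row 0: 1 empty cell -> not full
  row 1: 1 empty cell -> not full
  row 2: 0 empty cells -> FULL (clear)
  row 3: 4 empty cells -> not full
  row 4: 3 empty cells -> not full
  row 5: 1 empty cell -> not full
  row 6: 0 empty cells -> FULL (clear)
  row 7: 4 empty cells -> not full
  row 8: 1 empty cell -> not full
  row 9: 0 empty cells -> FULL (clear)
  row 10: 4 empty cells -> not full
  row 11: 2 empty cells -> not full
Total rows cleared: 3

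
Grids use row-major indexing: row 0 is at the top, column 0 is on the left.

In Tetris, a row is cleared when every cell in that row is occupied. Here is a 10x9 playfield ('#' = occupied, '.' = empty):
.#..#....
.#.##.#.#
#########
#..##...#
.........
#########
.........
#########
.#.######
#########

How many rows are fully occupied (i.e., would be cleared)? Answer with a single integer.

Answer: 4

Derivation:
Check each row:
  row 0: 7 empty cells -> not full
  row 1: 4 empty cells -> not full
  row 2: 0 empty cells -> FULL (clear)
  row 3: 5 empty cells -> not full
  row 4: 9 empty cells -> not full
  row 5: 0 empty cells -> FULL (clear)
  row 6: 9 empty cells -> not full
  row 7: 0 empty cells -> FULL (clear)
  row 8: 2 empty cells -> not full
  row 9: 0 empty cells -> FULL (clear)
Total rows cleared: 4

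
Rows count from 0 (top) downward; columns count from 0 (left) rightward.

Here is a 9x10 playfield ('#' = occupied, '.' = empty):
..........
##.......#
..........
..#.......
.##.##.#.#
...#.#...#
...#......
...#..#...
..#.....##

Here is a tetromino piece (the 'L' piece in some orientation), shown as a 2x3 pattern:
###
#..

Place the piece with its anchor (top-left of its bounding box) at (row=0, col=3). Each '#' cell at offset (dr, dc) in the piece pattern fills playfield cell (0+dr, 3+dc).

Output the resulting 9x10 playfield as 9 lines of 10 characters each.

Answer: ...###....
##.#.....#
..........
..#.......
.##.##.#.#
...#.#...#
...#......
...#..#...
..#.....##

Derivation:
Fill (0+0,3+0) = (0,3)
Fill (0+0,3+1) = (0,4)
Fill (0+0,3+2) = (0,5)
Fill (0+1,3+0) = (1,3)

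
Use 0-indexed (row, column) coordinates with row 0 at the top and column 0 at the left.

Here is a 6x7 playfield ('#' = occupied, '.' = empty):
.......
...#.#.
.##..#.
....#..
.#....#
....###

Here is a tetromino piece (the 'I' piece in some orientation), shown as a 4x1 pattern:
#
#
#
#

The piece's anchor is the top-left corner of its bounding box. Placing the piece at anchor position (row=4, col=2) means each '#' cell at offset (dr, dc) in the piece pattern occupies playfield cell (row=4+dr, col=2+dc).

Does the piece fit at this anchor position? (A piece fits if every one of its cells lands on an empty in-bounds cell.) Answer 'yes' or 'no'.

Check each piece cell at anchor (4, 2):
  offset (0,0) -> (4,2): empty -> OK
  offset (1,0) -> (5,2): empty -> OK
  offset (2,0) -> (6,2): out of bounds -> FAIL
  offset (3,0) -> (7,2): out of bounds -> FAIL
All cells valid: no

Answer: no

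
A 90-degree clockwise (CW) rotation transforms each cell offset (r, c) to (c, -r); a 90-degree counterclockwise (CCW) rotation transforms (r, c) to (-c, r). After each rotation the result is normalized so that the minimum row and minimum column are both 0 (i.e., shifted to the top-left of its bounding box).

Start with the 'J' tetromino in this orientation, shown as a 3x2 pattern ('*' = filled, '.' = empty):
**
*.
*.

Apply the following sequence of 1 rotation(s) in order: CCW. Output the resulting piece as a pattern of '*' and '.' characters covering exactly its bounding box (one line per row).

Start:
**
*.
*.
After rotation 1 (CCW):
*..
***

Answer: *..
***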